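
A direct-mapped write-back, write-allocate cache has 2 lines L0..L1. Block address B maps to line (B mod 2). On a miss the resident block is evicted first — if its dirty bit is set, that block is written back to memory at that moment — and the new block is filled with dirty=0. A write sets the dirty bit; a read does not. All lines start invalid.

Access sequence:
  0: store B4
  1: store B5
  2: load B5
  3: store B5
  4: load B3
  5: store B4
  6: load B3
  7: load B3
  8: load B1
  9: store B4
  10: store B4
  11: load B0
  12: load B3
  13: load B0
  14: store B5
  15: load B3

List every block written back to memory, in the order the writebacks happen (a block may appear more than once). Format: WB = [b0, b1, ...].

0: W B4 -> L0 miss  d=D]
1: W B5 -> L1 miss  d=D]
2: R B5 -> L1 hit  d=D]
3: W B5 -> L1 hit  d=D]
4: R B3 -> L1 miss wb->B5  d=-]
5: W B4 -> L0 hit  d=D]
6: R B3 -> L1 hit  d=-]
7: R B3 -> L1 hit  d=-]
8: R B1 -> L1 miss  d=-]
9: W B4 -> L0 hit  d=D]
10: W B4 -> L0 hit  d=D]
11: R B0 -> L0 miss wb->B4  d=-]
12: R B3 -> L1 miss  d=-]
13: R B0 -> L0 hit  d=-]
14: W B5 -> L1 miss  d=D]
15: R B3 -> L1 miss wb->B5  d=-]

WB = [5, 4, 5]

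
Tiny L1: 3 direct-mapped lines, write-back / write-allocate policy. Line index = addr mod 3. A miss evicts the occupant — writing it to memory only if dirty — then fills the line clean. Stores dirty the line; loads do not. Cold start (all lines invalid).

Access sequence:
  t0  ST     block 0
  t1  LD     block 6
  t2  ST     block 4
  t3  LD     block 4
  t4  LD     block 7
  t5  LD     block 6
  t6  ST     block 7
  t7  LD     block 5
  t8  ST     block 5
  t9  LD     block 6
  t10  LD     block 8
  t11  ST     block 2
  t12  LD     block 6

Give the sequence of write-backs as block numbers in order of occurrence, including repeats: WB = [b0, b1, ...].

0: W B0 -> L0 miss  d=D]
1: R B6 -> L0 miss wb->B0  d=-]
2: W B4 -> L1 miss  d=D]
3: R B4 -> L1 hit  d=D]
4: R B7 -> L1 miss wb->B4  d=-]
5: R B6 -> L0 hit  d=-]
6: W B7 -> L1 hit  d=D]
7: R B5 -> L2 miss  d=-]
8: W B5 -> L2 hit  d=D]
9: R B6 -> L0 hit  d=-]
10: R B8 -> L2 miss wb->B5  d=-]
11: W B2 -> L2 miss  d=D]
12: R B6 -> L0 hit  d=-]

WB = [0, 4, 5]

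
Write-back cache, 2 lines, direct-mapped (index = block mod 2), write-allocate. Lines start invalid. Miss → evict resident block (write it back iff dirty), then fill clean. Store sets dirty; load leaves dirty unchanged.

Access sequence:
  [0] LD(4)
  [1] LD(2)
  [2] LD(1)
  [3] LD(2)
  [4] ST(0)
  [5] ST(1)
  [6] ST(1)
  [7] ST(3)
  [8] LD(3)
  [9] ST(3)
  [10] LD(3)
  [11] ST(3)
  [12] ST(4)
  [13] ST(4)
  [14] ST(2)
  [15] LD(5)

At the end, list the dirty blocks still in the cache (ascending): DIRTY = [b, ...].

0: R B4 → L0 miss [-]
1: R B2 → L0 miss [-]
2: R B1 → L1 miss [-]
3: R B2 → L0 hit [-]
4: W B0 → L0 miss [D]
5: W B1 → L1 hit [D]
6: W B1 → L1 hit [D]
7: W B3 → L1 miss wb→B1 [D]
8: R B3 → L1 hit [D]
9: W B3 → L1 hit [D]
10: R B3 → L1 hit [D]
11: W B3 → L1 hit [D]
12: W B4 → L0 miss wb→B0 [D]
13: W B4 → L0 hit [D]
14: W B2 → L0 miss wb→B4 [D]
15: R B5 → L1 miss wb→B3 [-]

DIRTY = [2]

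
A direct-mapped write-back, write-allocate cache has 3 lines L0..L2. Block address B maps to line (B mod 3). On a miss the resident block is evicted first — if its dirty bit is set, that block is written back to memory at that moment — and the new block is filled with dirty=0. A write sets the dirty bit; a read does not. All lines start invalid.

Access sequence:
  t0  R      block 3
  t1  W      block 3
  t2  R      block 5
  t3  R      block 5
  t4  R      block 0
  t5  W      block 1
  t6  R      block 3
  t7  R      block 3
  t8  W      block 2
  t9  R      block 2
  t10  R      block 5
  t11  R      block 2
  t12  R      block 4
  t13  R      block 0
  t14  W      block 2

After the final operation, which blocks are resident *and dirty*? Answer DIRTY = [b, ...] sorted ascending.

  0 | R B3 → L0 miss [-]
  1 | W B3 → L0 hit [D]
  2 | R B5 → L2 miss [-]
  3 | R B5 → L2 hit [-]
  4 | R B0 → L0 miss wb→B3 [-]
  5 | W B1 → L1 miss [D]
  6 | R B3 → L0 miss [-]
  7 | R B3 → L0 hit [-]
  8 | W B2 → L2 miss [D]
  9 | R B2 → L2 hit [D]
  10 | R B5 → L2 miss wb→B2 [-]
  11 | R B2 → L2 miss [-]
  12 | R B4 → L1 miss wb→B1 [-]
  13 | R B0 → L0 miss [-]
  14 | W B2 → L2 hit [D]

DIRTY = [2]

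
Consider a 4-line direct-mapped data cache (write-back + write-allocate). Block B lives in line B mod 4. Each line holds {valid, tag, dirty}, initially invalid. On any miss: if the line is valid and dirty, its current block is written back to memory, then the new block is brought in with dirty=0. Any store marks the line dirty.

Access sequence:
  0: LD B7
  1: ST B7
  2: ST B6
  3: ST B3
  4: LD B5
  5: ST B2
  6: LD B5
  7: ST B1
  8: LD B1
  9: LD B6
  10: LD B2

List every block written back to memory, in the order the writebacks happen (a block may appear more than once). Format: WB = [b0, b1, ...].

  0 | R B7 → L3 miss [-]
  1 | W B7 → L3 hit [D]
  2 | W B6 → L2 miss [D]
  3 | W B3 → L3 miss wb→B7 [D]
  4 | R B5 → L1 miss [-]
  5 | W B2 → L2 miss wb→B6 [D]
  6 | R B5 → L1 hit [-]
  7 | W B1 → L1 miss [D]
  8 | R B1 → L1 hit [D]
  9 | R B6 → L2 miss wb→B2 [-]
  10 | R B2 → L2 miss [-]

WB = [7, 6, 2]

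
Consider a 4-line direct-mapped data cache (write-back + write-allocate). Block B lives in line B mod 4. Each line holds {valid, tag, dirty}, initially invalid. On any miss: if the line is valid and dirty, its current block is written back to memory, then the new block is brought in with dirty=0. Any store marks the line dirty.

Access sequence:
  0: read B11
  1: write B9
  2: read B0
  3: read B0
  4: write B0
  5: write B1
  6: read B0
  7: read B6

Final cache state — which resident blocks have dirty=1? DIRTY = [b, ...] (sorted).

DIRTY = [0, 1]

0: R B11 → L3 miss [-]
1: W B9 → L1 miss [D]
2: R B0 → L0 miss [-]
3: R B0 → L0 hit [-]
4: W B0 → L0 hit [D]
5: W B1 → L1 miss wb→B9 [D]
6: R B0 → L0 hit [D]
7: R B6 → L2 miss [-]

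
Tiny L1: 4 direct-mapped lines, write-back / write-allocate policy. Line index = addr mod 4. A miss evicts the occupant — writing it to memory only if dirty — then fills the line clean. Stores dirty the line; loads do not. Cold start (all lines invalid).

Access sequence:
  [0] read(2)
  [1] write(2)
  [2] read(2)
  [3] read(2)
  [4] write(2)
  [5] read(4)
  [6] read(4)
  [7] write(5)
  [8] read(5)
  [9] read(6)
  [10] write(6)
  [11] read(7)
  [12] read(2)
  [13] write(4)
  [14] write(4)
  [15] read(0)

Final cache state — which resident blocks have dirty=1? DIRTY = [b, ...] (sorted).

DIRTY = [5]

0: R B2 -> L2 miss  d=-]
1: W B2 -> L2 hit  d=D]
2: R B2 -> L2 hit  d=D]
3: R B2 -> L2 hit  d=D]
4: W B2 -> L2 hit  d=D]
5: R B4 -> L0 miss  d=-]
6: R B4 -> L0 hit  d=-]
7: W B5 -> L1 miss  d=D]
8: R B5 -> L1 hit  d=D]
9: R B6 -> L2 miss wb->B2  d=-]
10: W B6 -> L2 hit  d=D]
11: R B7 -> L3 miss  d=-]
12: R B2 -> L2 miss wb->B6  d=-]
13: W B4 -> L0 hit  d=D]
14: W B4 -> L0 hit  d=D]
15: R B0 -> L0 miss wb->B4  d=-]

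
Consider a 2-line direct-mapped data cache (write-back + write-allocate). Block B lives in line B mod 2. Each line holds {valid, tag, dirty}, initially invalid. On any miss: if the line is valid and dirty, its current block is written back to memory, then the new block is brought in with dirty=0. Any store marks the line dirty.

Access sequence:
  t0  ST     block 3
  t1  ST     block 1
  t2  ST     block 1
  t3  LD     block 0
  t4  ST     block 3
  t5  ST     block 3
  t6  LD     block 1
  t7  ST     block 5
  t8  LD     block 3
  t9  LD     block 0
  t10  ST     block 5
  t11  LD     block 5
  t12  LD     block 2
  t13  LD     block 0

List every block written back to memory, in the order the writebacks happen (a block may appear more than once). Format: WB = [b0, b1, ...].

WB = [3, 1, 3, 5]

  0 | W B3 → L1 miss [D]
  1 | W B1 → L1 miss wb→B3 [D]
  2 | W B1 → L1 hit [D]
  3 | R B0 → L0 miss [-]
  4 | W B3 → L1 miss wb→B1 [D]
  5 | W B3 → L1 hit [D]
  6 | R B1 → L1 miss wb→B3 [-]
  7 | W B5 → L1 miss [D]
  8 | R B3 → L1 miss wb→B5 [-]
  9 | R B0 → L0 hit [-]
  10 | W B5 → L1 miss [D]
  11 | R B5 → L1 hit [D]
  12 | R B2 → L0 miss [-]
  13 | R B0 → L0 miss [-]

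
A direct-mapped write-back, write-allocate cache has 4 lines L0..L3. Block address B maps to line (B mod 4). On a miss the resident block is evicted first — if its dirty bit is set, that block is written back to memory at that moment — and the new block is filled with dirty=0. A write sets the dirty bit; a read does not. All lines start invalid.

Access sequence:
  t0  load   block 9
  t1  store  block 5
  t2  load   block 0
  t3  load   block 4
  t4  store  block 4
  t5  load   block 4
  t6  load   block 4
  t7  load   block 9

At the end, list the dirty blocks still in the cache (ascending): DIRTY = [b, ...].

DIRTY = [4]

  0 | R B9 → L1 miss [-]
  1 | W B5 → L1 miss [D]
  2 | R B0 → L0 miss [-]
  3 | R B4 → L0 miss [-]
  4 | W B4 → L0 hit [D]
  5 | R B4 → L0 hit [D]
  6 | R B4 → L0 hit [D]
  7 | R B9 → L1 miss wb→B5 [-]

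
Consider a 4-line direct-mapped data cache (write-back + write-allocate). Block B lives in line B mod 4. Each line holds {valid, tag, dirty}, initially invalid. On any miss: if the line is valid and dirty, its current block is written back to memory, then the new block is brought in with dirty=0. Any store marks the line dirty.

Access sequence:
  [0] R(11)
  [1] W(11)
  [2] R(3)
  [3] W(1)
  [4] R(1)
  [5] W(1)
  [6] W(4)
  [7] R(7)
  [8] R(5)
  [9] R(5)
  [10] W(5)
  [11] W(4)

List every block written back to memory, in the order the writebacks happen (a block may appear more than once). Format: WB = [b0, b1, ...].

0: R B11 → L3 miss [-]
1: W B11 → L3 hit [D]
2: R B3 → L3 miss wb→B11 [-]
3: W B1 → L1 miss [D]
4: R B1 → L1 hit [D]
5: W B1 → L1 hit [D]
6: W B4 → L0 miss [D]
7: R B7 → L3 miss [-]
8: R B5 → L1 miss wb→B1 [-]
9: R B5 → L1 hit [-]
10: W B5 → L1 hit [D]
11: W B4 → L0 hit [D]

WB = [11, 1]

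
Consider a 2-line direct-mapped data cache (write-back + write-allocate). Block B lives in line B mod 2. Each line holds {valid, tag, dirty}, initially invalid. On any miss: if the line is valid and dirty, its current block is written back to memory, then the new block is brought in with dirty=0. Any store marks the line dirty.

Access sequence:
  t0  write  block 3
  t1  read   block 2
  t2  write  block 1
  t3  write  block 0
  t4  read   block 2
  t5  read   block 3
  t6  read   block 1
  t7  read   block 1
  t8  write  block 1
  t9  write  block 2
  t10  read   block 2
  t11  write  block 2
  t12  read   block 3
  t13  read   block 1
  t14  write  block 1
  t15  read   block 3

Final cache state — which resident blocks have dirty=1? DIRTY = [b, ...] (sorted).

DIRTY = [2]

0: W B3 → L1 miss [D]
1: R B2 → L0 miss [-]
2: W B1 → L1 miss wb→B3 [D]
3: W B0 → L0 miss [D]
4: R B2 → L0 miss wb→B0 [-]
5: R B3 → L1 miss wb→B1 [-]
6: R B1 → L1 miss [-]
7: R B1 → L1 hit [-]
8: W B1 → L1 hit [D]
9: W B2 → L0 hit [D]
10: R B2 → L0 hit [D]
11: W B2 → L0 hit [D]
12: R B3 → L1 miss wb→B1 [-]
13: R B1 → L1 miss [-]
14: W B1 → L1 hit [D]
15: R B3 → L1 miss wb→B1 [-]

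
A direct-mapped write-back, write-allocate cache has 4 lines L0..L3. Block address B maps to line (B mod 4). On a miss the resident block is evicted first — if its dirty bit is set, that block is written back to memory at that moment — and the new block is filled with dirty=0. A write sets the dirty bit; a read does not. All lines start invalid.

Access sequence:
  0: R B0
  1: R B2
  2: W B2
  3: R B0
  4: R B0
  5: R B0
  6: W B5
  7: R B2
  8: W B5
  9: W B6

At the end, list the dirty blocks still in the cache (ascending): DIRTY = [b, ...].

DIRTY = [5, 6]

  0 | R B0 → L0 miss [-]
  1 | R B2 → L2 miss [-]
  2 | W B2 → L2 hit [D]
  3 | R B0 → L0 hit [-]
  4 | R B0 → L0 hit [-]
  5 | R B0 → L0 hit [-]
  6 | W B5 → L1 miss [D]
  7 | R B2 → L2 hit [D]
  8 | W B5 → L1 hit [D]
  9 | W B6 → L2 miss wb→B2 [D]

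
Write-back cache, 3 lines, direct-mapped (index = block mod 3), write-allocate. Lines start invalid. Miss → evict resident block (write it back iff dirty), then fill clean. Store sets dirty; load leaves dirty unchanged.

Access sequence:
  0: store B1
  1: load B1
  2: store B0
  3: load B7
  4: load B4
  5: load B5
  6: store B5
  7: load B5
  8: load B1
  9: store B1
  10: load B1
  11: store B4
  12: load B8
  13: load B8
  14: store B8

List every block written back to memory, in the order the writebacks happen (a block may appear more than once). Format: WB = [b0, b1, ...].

WB = [1, 1, 5]

  0 | W B1 → L1 miss [D]
  1 | R B1 → L1 hit [D]
  2 | W B0 → L0 miss [D]
  3 | R B7 → L1 miss wb→B1 [-]
  4 | R B4 → L1 miss [-]
  5 | R B5 → L2 miss [-]
  6 | W B5 → L2 hit [D]
  7 | R B5 → L2 hit [D]
  8 | R B1 → L1 miss [-]
  9 | W B1 → L1 hit [D]
  10 | R B1 → L1 hit [D]
  11 | W B4 → L1 miss wb→B1 [D]
  12 | R B8 → L2 miss wb→B5 [-]
  13 | R B8 → L2 hit [-]
  14 | W B8 → L2 hit [D]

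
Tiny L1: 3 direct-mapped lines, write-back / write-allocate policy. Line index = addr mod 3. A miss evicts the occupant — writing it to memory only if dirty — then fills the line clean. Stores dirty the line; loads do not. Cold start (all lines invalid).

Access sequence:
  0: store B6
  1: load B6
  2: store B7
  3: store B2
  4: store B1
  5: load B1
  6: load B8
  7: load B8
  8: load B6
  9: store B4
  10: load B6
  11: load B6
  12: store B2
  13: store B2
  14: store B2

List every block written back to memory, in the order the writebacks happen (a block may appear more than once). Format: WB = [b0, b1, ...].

WB = [7, 2, 1]

0: W B6 → L0 miss [D]
1: R B6 → L0 hit [D]
2: W B7 → L1 miss [D]
3: W B2 → L2 miss [D]
4: W B1 → L1 miss wb→B7 [D]
5: R B1 → L1 hit [D]
6: R B8 → L2 miss wb→B2 [-]
7: R B8 → L2 hit [-]
8: R B6 → L0 hit [D]
9: W B4 → L1 miss wb→B1 [D]
10: R B6 → L0 hit [D]
11: R B6 → L0 hit [D]
12: W B2 → L2 miss [D]
13: W B2 → L2 hit [D]
14: W B2 → L2 hit [D]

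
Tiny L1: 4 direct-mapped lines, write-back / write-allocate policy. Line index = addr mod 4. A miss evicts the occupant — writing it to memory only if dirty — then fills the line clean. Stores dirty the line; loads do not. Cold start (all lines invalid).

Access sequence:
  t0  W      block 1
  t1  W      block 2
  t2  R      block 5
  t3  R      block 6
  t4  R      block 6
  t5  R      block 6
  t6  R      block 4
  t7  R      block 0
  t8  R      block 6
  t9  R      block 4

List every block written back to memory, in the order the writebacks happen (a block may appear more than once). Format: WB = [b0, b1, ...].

WB = [1, 2]

0: W B1 → L1 miss [D]
1: W B2 → L2 miss [D]
2: R B5 → L1 miss wb→B1 [-]
3: R B6 → L2 miss wb→B2 [-]
4: R B6 → L2 hit [-]
5: R B6 → L2 hit [-]
6: R B4 → L0 miss [-]
7: R B0 → L0 miss [-]
8: R B6 → L2 hit [-]
9: R B4 → L0 miss [-]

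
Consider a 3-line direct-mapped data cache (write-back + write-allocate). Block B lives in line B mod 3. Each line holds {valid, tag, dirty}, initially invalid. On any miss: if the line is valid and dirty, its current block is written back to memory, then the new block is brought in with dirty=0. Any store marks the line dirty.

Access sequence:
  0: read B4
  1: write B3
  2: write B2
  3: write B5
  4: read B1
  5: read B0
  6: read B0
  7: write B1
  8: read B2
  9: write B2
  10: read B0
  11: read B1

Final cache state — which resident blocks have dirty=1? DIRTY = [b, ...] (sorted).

  0 | R B4 → L1 miss [-]
  1 | W B3 → L0 miss [D]
  2 | W B2 → L2 miss [D]
  3 | W B5 → L2 miss wb→B2 [D]
  4 | R B1 → L1 miss [-]
  5 | R B0 → L0 miss wb→B3 [-]
  6 | R B0 → L0 hit [-]
  7 | W B1 → L1 hit [D]
  8 | R B2 → L2 miss wb→B5 [-]
  9 | W B2 → L2 hit [D]
  10 | R B0 → L0 hit [-]
  11 | R B1 → L1 hit [D]

DIRTY = [1, 2]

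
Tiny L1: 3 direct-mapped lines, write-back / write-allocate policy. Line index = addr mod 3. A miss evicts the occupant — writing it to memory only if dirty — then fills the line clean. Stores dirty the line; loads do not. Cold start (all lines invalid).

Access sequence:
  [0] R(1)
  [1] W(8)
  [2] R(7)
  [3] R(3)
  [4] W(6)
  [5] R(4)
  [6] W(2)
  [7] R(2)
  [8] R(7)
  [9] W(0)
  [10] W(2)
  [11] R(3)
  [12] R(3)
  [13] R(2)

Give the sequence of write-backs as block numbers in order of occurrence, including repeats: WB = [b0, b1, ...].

WB = [8, 6, 0]

  0 | R B1 → L1 miss [-]
  1 | W B8 → L2 miss [D]
  2 | R B7 → L1 miss [-]
  3 | R B3 → L0 miss [-]
  4 | W B6 → L0 miss [D]
  5 | R B4 → L1 miss [-]
  6 | W B2 → L2 miss wb→B8 [D]
  7 | R B2 → L2 hit [D]
  8 | R B7 → L1 miss [-]
  9 | W B0 → L0 miss wb→B6 [D]
  10 | W B2 → L2 hit [D]
  11 | R B3 → L0 miss wb→B0 [-]
  12 | R B3 → L0 hit [-]
  13 | R B2 → L2 hit [D]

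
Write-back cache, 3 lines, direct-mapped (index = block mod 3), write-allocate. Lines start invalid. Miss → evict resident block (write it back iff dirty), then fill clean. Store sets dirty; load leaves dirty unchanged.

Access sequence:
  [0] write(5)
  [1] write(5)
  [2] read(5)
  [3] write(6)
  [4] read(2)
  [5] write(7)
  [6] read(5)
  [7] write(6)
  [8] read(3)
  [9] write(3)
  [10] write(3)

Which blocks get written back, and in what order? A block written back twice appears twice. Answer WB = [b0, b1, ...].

  0 | W B5 → L2 miss [D]
  1 | W B5 → L2 hit [D]
  2 | R B5 → L2 hit [D]
  3 | W B6 → L0 miss [D]
  4 | R B2 → L2 miss wb→B5 [-]
  5 | W B7 → L1 miss [D]
  6 | R B5 → L2 miss [-]
  7 | W B6 → L0 hit [D]
  8 | R B3 → L0 miss wb→B6 [-]
  9 | W B3 → L0 hit [D]
  10 | W B3 → L0 hit [D]

WB = [5, 6]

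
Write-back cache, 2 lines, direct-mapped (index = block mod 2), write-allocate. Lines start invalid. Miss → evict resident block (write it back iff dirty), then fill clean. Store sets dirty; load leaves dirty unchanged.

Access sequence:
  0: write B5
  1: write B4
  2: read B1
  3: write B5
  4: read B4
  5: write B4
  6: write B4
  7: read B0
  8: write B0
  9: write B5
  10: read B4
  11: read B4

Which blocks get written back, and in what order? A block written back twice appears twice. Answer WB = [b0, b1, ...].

WB = [5, 4, 0]

  0 | W B5 → L1 miss [D]
  1 | W B4 → L0 miss [D]
  2 | R B1 → L1 miss wb→B5 [-]
  3 | W B5 → L1 miss [D]
  4 | R B4 → L0 hit [D]
  5 | W B4 → L0 hit [D]
  6 | W B4 → L0 hit [D]
  7 | R B0 → L0 miss wb→B4 [-]
  8 | W B0 → L0 hit [D]
  9 | W B5 → L1 hit [D]
  10 | R B4 → L0 miss wb→B0 [-]
  11 | R B4 → L0 hit [-]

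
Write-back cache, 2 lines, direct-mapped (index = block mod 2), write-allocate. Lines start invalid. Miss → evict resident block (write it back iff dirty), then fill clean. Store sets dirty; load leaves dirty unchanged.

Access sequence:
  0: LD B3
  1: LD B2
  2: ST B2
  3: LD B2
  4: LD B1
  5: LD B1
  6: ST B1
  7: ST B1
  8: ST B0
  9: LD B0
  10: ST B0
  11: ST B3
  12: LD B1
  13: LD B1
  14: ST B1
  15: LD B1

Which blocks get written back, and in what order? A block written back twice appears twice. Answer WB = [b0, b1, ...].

  0 | R B3 → L1 miss [-]
  1 | R B2 → L0 miss [-]
  2 | W B2 → L0 hit [D]
  3 | R B2 → L0 hit [D]
  4 | R B1 → L1 miss [-]
  5 | R B1 → L1 hit [-]
  6 | W B1 → L1 hit [D]
  7 | W B1 → L1 hit [D]
  8 | W B0 → L0 miss wb→B2 [D]
  9 | R B0 → L0 hit [D]
  10 | W B0 → L0 hit [D]
  11 | W B3 → L1 miss wb→B1 [D]
  12 | R B1 → L1 miss wb→B3 [-]
  13 | R B1 → L1 hit [-]
  14 | W B1 → L1 hit [D]
  15 | R B1 → L1 hit [D]

WB = [2, 1, 3]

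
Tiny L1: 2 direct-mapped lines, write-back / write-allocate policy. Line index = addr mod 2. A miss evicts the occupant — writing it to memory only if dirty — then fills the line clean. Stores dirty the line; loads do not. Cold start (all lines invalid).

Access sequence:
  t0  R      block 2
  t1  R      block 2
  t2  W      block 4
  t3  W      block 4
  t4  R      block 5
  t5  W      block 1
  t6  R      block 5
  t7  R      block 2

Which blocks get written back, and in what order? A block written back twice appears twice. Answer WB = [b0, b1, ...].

  0 | R B2 → L0 miss [-]
  1 | R B2 → L0 hit [-]
  2 | W B4 → L0 miss [D]
  3 | W B4 → L0 hit [D]
  4 | R B5 → L1 miss [-]
  5 | W B1 → L1 miss [D]
  6 | R B5 → L1 miss wb→B1 [-]
  7 | R B2 → L0 miss wb→B4 [-]

WB = [1, 4]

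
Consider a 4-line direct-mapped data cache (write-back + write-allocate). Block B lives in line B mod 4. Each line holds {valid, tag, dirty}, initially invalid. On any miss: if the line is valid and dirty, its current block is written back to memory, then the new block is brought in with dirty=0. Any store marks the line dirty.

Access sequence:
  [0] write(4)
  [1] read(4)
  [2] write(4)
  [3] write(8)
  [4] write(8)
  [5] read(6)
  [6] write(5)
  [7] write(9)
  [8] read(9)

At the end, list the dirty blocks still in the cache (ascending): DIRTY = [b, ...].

DIRTY = [8, 9]

  0 | W B4 → L0 miss [D]
  1 | R B4 → L0 hit [D]
  2 | W B4 → L0 hit [D]
  3 | W B8 → L0 miss wb→B4 [D]
  4 | W B8 → L0 hit [D]
  5 | R B6 → L2 miss [-]
  6 | W B5 → L1 miss [D]
  7 | W B9 → L1 miss wb→B5 [D]
  8 | R B9 → L1 hit [D]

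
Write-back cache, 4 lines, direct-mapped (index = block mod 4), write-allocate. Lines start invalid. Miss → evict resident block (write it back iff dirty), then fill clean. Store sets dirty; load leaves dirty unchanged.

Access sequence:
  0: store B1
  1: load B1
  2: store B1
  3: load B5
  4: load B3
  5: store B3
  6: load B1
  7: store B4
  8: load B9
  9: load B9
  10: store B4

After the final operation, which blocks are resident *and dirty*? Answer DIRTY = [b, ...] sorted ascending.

0: W B1 → L1 miss [D]
1: R B1 → L1 hit [D]
2: W B1 → L1 hit [D]
3: R B5 → L1 miss wb→B1 [-]
4: R B3 → L3 miss [-]
5: W B3 → L3 hit [D]
6: R B1 → L1 miss [-]
7: W B4 → L0 miss [D]
8: R B9 → L1 miss [-]
9: R B9 → L1 hit [-]
10: W B4 → L0 hit [D]

DIRTY = [3, 4]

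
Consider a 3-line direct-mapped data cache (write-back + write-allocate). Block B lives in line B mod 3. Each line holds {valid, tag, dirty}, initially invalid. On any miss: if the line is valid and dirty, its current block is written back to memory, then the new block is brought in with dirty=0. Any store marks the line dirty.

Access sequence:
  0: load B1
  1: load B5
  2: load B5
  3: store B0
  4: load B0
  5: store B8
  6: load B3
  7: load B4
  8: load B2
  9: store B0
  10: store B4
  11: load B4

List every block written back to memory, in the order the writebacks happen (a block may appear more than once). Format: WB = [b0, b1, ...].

WB = [0, 8]

  0 | R B1 → L1 miss [-]
  1 | R B5 → L2 miss [-]
  2 | R B5 → L2 hit [-]
  3 | W B0 → L0 miss [D]
  4 | R B0 → L0 hit [D]
  5 | W B8 → L2 miss [D]
  6 | R B3 → L0 miss wb→B0 [-]
  7 | R B4 → L1 miss [-]
  8 | R B2 → L2 miss wb→B8 [-]
  9 | W B0 → L0 miss [D]
  10 | W B4 → L1 hit [D]
  11 | R B4 → L1 hit [D]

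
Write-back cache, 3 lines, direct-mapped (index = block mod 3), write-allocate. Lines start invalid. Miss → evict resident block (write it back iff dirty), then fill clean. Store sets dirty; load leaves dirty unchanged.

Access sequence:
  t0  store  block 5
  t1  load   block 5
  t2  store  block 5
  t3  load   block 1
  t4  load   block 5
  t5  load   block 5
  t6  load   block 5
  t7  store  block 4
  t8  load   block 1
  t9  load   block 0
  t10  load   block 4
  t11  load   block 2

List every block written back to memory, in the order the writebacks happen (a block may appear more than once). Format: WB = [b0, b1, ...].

WB = [4, 5]

0: W B5 -> L2 miss  d=D]
1: R B5 -> L2 hit  d=D]
2: W B5 -> L2 hit  d=D]
3: R B1 -> L1 miss  d=-]
4: R B5 -> L2 hit  d=D]
5: R B5 -> L2 hit  d=D]
6: R B5 -> L2 hit  d=D]
7: W B4 -> L1 miss  d=D]
8: R B1 -> L1 miss wb->B4  d=-]
9: R B0 -> L0 miss  d=-]
10: R B4 -> L1 miss  d=-]
11: R B2 -> L2 miss wb->B5  d=-]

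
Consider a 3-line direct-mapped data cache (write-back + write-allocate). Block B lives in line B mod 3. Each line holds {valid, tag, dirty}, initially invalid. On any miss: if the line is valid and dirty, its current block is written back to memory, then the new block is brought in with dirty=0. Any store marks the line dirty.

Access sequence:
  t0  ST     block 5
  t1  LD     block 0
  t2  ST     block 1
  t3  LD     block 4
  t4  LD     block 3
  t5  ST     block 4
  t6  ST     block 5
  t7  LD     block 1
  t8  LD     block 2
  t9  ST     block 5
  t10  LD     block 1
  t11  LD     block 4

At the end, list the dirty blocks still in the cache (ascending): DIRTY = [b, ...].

DIRTY = [5]

  0 | W B5 → L2 miss [D]
  1 | R B0 → L0 miss [-]
  2 | W B1 → L1 miss [D]
  3 | R B4 → L1 miss wb→B1 [-]
  4 | R B3 → L0 miss [-]
  5 | W B4 → L1 hit [D]
  6 | W B5 → L2 hit [D]
  7 | R B1 → L1 miss wb→B4 [-]
  8 | R B2 → L2 miss wb→B5 [-]
  9 | W B5 → L2 miss [D]
  10 | R B1 → L1 hit [-]
  11 | R B4 → L1 miss [-]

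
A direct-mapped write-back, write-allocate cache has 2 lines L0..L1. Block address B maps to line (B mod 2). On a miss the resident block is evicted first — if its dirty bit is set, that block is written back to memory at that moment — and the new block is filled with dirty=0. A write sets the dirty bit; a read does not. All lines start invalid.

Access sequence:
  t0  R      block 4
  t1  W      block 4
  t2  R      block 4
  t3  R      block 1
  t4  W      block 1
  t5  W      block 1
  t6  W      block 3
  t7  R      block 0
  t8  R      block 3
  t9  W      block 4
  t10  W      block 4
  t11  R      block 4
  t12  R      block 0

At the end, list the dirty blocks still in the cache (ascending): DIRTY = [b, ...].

0: R B4 -> L0 miss  d=-]
1: W B4 -> L0 hit  d=D]
2: R B4 -> L0 hit  d=D]
3: R B1 -> L1 miss  d=-]
4: W B1 -> L1 hit  d=D]
5: W B1 -> L1 hit  d=D]
6: W B3 -> L1 miss wb->B1  d=D]
7: R B0 -> L0 miss wb->B4  d=-]
8: R B3 -> L1 hit  d=D]
9: W B4 -> L0 miss  d=D]
10: W B4 -> L0 hit  d=D]
11: R B4 -> L0 hit  d=D]
12: R B0 -> L0 miss wb->B4  d=-]

DIRTY = [3]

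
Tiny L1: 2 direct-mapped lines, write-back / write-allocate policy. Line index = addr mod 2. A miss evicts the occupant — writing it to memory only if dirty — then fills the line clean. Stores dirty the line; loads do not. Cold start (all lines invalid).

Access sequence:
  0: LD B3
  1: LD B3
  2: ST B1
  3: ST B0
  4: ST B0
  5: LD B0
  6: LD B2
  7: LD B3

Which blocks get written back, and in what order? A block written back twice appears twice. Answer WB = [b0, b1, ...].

  0 | R B3 → L1 miss [-]
  1 | R B3 → L1 hit [-]
  2 | W B1 → L1 miss [D]
  3 | W B0 → L0 miss [D]
  4 | W B0 → L0 hit [D]
  5 | R B0 → L0 hit [D]
  6 | R B2 → L0 miss wb→B0 [-]
  7 | R B3 → L1 miss wb→B1 [-]

WB = [0, 1]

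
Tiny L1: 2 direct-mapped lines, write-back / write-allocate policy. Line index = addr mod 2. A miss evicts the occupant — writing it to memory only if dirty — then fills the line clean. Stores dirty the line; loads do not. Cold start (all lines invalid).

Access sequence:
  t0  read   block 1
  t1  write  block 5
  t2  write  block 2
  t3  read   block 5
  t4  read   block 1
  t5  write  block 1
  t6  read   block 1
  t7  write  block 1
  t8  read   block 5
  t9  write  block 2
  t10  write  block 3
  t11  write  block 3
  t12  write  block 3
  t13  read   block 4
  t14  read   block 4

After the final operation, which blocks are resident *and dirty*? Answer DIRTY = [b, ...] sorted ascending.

DIRTY = [3]

0: R B1 → L1 miss [-]
1: W B5 → L1 miss [D]
2: W B2 → L0 miss [D]
3: R B5 → L1 hit [D]
4: R B1 → L1 miss wb→B5 [-]
5: W B1 → L1 hit [D]
6: R B1 → L1 hit [D]
7: W B1 → L1 hit [D]
8: R B5 → L1 miss wb→B1 [-]
9: W B2 → L0 hit [D]
10: W B3 → L1 miss [D]
11: W B3 → L1 hit [D]
12: W B3 → L1 hit [D]
13: R B4 → L0 miss wb→B2 [-]
14: R B4 → L0 hit [-]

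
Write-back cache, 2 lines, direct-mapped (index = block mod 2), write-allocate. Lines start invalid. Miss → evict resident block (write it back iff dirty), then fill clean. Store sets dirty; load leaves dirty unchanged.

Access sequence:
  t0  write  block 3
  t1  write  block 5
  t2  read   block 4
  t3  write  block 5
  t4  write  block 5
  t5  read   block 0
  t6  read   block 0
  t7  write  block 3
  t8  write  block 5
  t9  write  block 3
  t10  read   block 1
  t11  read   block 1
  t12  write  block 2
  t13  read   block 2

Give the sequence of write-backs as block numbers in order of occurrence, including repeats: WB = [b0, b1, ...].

WB = [3, 5, 3, 5, 3]

0: W B3 -> L1 miss  d=D]
1: W B5 -> L1 miss wb->B3  d=D]
2: R B4 -> L0 miss  d=-]
3: W B5 -> L1 hit  d=D]
4: W B5 -> L1 hit  d=D]
5: R B0 -> L0 miss  d=-]
6: R B0 -> L0 hit  d=-]
7: W B3 -> L1 miss wb->B5  d=D]
8: W B5 -> L1 miss wb->B3  d=D]
9: W B3 -> L1 miss wb->B5  d=D]
10: R B1 -> L1 miss wb->B3  d=-]
11: R B1 -> L1 hit  d=-]
12: W B2 -> L0 miss  d=D]
13: R B2 -> L0 hit  d=D]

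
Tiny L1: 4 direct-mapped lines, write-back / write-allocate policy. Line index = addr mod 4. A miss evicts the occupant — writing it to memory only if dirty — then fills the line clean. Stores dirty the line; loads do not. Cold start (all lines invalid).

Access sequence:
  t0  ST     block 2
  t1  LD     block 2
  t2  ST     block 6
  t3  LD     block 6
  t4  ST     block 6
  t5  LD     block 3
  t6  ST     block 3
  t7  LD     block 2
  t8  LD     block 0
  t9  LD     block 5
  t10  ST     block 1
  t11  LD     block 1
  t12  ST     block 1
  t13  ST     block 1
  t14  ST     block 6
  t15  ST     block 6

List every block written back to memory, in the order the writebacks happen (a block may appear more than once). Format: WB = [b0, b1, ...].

  0 | W B2 → L2 miss [D]
  1 | R B2 → L2 hit [D]
  2 | W B6 → L2 miss wb→B2 [D]
  3 | R B6 → L2 hit [D]
  4 | W B6 → L2 hit [D]
  5 | R B3 → L3 miss [-]
  6 | W B3 → L3 hit [D]
  7 | R B2 → L2 miss wb→B6 [-]
  8 | R B0 → L0 miss [-]
  9 | R B5 → L1 miss [-]
  10 | W B1 → L1 miss [D]
  11 | R B1 → L1 hit [D]
  12 | W B1 → L1 hit [D]
  13 | W B1 → L1 hit [D]
  14 | W B6 → L2 miss [D]
  15 | W B6 → L2 hit [D]

WB = [2, 6]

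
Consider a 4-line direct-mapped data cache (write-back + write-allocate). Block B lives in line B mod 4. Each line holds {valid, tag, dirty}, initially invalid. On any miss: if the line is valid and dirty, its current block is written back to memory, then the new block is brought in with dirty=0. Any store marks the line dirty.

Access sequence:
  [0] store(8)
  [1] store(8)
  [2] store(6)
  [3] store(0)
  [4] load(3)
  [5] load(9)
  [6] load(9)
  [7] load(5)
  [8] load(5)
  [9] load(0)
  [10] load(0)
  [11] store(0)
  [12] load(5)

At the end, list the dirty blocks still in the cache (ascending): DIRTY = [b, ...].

DIRTY = [0, 6]

0: W B8 → L0 miss [D]
1: W B8 → L0 hit [D]
2: W B6 → L2 miss [D]
3: W B0 → L0 miss wb→B8 [D]
4: R B3 → L3 miss [-]
5: R B9 → L1 miss [-]
6: R B9 → L1 hit [-]
7: R B5 → L1 miss [-]
8: R B5 → L1 hit [-]
9: R B0 → L0 hit [D]
10: R B0 → L0 hit [D]
11: W B0 → L0 hit [D]
12: R B5 → L1 hit [-]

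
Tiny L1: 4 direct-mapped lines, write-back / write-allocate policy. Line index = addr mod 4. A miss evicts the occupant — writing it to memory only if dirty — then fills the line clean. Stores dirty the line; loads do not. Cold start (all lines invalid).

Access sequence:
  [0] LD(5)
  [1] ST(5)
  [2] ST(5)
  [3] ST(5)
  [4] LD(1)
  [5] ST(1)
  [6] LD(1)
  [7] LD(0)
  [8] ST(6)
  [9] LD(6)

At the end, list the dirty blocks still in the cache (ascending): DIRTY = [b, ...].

0: R B5 -> L1 miss  d=-]
1: W B5 -> L1 hit  d=D]
2: W B5 -> L1 hit  d=D]
3: W B5 -> L1 hit  d=D]
4: R B1 -> L1 miss wb->B5  d=-]
5: W B1 -> L1 hit  d=D]
6: R B1 -> L1 hit  d=D]
7: R B0 -> L0 miss  d=-]
8: W B6 -> L2 miss  d=D]
9: R B6 -> L2 hit  d=D]

DIRTY = [1, 6]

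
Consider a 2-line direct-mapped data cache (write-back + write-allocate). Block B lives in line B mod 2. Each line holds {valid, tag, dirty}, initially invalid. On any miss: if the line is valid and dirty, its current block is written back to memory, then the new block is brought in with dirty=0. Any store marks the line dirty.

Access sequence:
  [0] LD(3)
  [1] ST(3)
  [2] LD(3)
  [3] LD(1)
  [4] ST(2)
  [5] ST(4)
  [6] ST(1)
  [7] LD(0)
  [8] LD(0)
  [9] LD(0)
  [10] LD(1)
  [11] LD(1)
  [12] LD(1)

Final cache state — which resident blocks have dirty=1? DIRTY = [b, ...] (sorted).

  0 | R B3 → L1 miss [-]
  1 | W B3 → L1 hit [D]
  2 | R B3 → L1 hit [D]
  3 | R B1 → L1 miss wb→B3 [-]
  4 | W B2 → L0 miss [D]
  5 | W B4 → L0 miss wb→B2 [D]
  6 | W B1 → L1 hit [D]
  7 | R B0 → L0 miss wb→B4 [-]
  8 | R B0 → L0 hit [-]
  9 | R B0 → L0 hit [-]
  10 | R B1 → L1 hit [D]
  11 | R B1 → L1 hit [D]
  12 | R B1 → L1 hit [D]

DIRTY = [1]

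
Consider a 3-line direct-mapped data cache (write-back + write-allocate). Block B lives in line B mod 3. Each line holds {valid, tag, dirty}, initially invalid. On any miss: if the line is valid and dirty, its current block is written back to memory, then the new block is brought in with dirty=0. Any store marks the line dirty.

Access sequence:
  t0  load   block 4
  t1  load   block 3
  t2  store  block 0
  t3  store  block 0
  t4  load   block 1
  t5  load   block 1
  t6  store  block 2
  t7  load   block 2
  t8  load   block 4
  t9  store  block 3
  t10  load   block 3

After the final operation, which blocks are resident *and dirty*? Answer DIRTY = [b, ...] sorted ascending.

DIRTY = [2, 3]

  0 | R B4 → L1 miss [-]
  1 | R B3 → L0 miss [-]
  2 | W B0 → L0 miss [D]
  3 | W B0 → L0 hit [D]
  4 | R B1 → L1 miss [-]
  5 | R B1 → L1 hit [-]
  6 | W B2 → L2 miss [D]
  7 | R B2 → L2 hit [D]
  8 | R B4 → L1 miss [-]
  9 | W B3 → L0 miss wb→B0 [D]
  10 | R B3 → L0 hit [D]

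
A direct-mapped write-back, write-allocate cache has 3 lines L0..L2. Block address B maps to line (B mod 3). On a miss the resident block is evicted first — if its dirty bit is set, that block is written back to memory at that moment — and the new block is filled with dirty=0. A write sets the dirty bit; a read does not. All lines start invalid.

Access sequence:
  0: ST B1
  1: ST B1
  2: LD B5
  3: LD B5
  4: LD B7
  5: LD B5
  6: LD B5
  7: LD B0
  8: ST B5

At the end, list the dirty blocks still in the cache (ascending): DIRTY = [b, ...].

  0 | W B1 → L1 miss [D]
  1 | W B1 → L1 hit [D]
  2 | R B5 → L2 miss [-]
  3 | R B5 → L2 hit [-]
  4 | R B7 → L1 miss wb→B1 [-]
  5 | R B5 → L2 hit [-]
  6 | R B5 → L2 hit [-]
  7 | R B0 → L0 miss [-]
  8 | W B5 → L2 hit [D]

DIRTY = [5]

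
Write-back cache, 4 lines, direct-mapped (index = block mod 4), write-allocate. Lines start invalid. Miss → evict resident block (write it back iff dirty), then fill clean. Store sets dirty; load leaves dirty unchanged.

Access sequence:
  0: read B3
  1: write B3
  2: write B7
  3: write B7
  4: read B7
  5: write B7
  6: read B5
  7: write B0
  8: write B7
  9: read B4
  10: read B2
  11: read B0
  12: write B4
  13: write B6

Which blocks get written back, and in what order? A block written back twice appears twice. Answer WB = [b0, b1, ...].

WB = [3, 0]

0: R B3 → L3 miss [-]
1: W B3 → L3 hit [D]
2: W B7 → L3 miss wb→B3 [D]
3: W B7 → L3 hit [D]
4: R B7 → L3 hit [D]
5: W B7 → L3 hit [D]
6: R B5 → L1 miss [-]
7: W B0 → L0 miss [D]
8: W B7 → L3 hit [D]
9: R B4 → L0 miss wb→B0 [-]
10: R B2 → L2 miss [-]
11: R B0 → L0 miss [-]
12: W B4 → L0 miss [D]
13: W B6 → L2 miss [D]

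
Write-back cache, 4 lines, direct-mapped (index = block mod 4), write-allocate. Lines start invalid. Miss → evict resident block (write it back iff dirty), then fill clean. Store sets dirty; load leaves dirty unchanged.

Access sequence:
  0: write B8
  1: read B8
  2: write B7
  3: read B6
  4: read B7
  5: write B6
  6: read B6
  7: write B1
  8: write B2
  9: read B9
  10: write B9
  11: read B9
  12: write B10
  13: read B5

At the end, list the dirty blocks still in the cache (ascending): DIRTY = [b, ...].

DIRTY = [7, 8, 10]

0: W B8 → L0 miss [D]
1: R B8 → L0 hit [D]
2: W B7 → L3 miss [D]
3: R B6 → L2 miss [-]
4: R B7 → L3 hit [D]
5: W B6 → L2 hit [D]
6: R B6 → L2 hit [D]
7: W B1 → L1 miss [D]
8: W B2 → L2 miss wb→B6 [D]
9: R B9 → L1 miss wb→B1 [-]
10: W B9 → L1 hit [D]
11: R B9 → L1 hit [D]
12: W B10 → L2 miss wb→B2 [D]
13: R B5 → L1 miss wb→B9 [-]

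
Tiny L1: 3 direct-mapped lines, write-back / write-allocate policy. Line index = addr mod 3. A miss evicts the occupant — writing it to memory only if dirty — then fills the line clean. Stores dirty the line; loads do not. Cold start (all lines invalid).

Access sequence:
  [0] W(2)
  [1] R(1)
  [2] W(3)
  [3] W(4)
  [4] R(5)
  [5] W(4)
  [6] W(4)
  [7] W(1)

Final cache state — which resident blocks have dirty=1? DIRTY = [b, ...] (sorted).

0: W B2 → L2 miss [D]
1: R B1 → L1 miss [-]
2: W B3 → L0 miss [D]
3: W B4 → L1 miss [D]
4: R B5 → L2 miss wb→B2 [-]
5: W B4 → L1 hit [D]
6: W B4 → L1 hit [D]
7: W B1 → L1 miss wb→B4 [D]

DIRTY = [1, 3]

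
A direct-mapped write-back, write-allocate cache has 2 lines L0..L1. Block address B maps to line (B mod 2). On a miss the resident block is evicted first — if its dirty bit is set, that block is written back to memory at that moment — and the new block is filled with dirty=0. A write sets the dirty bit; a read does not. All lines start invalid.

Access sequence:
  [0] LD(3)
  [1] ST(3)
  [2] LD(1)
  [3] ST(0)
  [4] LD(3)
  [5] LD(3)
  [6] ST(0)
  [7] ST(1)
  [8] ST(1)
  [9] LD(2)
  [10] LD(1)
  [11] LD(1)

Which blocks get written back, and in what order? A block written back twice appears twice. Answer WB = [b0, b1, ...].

WB = [3, 0]

0: R B3 -> L1 miss  d=-]
1: W B3 -> L1 hit  d=D]
2: R B1 -> L1 miss wb->B3  d=-]
3: W B0 -> L0 miss  d=D]
4: R B3 -> L1 miss  d=-]
5: R B3 -> L1 hit  d=-]
6: W B0 -> L0 hit  d=D]
7: W B1 -> L1 miss  d=D]
8: W B1 -> L1 hit  d=D]
9: R B2 -> L0 miss wb->B0  d=-]
10: R B1 -> L1 hit  d=D]
11: R B1 -> L1 hit  d=D]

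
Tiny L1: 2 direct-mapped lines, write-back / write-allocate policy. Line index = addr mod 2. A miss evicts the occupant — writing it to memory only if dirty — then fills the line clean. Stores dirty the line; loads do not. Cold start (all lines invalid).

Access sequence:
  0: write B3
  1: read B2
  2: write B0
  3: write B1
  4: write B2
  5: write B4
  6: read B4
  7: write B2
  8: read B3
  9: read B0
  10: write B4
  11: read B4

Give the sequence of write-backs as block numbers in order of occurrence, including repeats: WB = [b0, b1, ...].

WB = [3, 0, 2, 4, 1, 2]

0: W B3 → L1 miss [D]
1: R B2 → L0 miss [-]
2: W B0 → L0 miss [D]
3: W B1 → L1 miss wb→B3 [D]
4: W B2 → L0 miss wb→B0 [D]
5: W B4 → L0 miss wb→B2 [D]
6: R B4 → L0 hit [D]
7: W B2 → L0 miss wb→B4 [D]
8: R B3 → L1 miss wb→B1 [-]
9: R B0 → L0 miss wb→B2 [-]
10: W B4 → L0 miss [D]
11: R B4 → L0 hit [D]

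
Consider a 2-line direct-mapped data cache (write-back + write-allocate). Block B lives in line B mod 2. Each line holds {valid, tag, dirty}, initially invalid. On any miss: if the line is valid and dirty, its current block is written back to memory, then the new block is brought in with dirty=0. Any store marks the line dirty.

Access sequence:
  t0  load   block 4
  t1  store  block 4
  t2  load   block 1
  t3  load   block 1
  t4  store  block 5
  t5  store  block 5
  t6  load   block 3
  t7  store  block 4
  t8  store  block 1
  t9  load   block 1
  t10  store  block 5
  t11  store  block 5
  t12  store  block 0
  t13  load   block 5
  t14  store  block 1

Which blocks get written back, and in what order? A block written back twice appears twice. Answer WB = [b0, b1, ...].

  0 | R B4 → L0 miss [-]
  1 | W B4 → L0 hit [D]
  2 | R B1 → L1 miss [-]
  3 | R B1 → L1 hit [-]
  4 | W B5 → L1 miss [D]
  5 | W B5 → L1 hit [D]
  6 | R B3 → L1 miss wb→B5 [-]
  7 | W B4 → L0 hit [D]
  8 | W B1 → L1 miss [D]
  9 | R B1 → L1 hit [D]
  10 | W B5 → L1 miss wb→B1 [D]
  11 | W B5 → L1 hit [D]
  12 | W B0 → L0 miss wb→B4 [D]
  13 | R B5 → L1 hit [D]
  14 | W B1 → L1 miss wb→B5 [D]

WB = [5, 1, 4, 5]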